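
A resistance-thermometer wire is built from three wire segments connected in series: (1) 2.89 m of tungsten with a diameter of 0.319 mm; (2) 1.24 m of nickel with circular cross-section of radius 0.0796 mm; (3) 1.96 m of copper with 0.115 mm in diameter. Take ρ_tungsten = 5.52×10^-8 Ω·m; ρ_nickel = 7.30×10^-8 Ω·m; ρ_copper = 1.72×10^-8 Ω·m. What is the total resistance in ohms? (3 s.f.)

Seg 1: A = π(d/2)² = π(1.5950e-04 m)² = 7.992e-08 m²
R_1 = (5.52×10^-8)(2.89)/(7.992e-08) = 1.996 Ω
Seg 2: A = πr² = π(7.9600e-05 m)² = 1.991e-08 m²
R_2 = (7.30×10^-8)(1.24)/(1.991e-08) = 4.547 Ω
Seg 3: A = π(d/2)² = π(5.7500e-05 m)² = 1.039e-08 m²
R_3 = (1.72×10^-8)(1.96)/(1.039e-08) = 3.246 Ω
R_total = R_1 + R_2 + R_3 = 9.79 Ω

9.79 Ω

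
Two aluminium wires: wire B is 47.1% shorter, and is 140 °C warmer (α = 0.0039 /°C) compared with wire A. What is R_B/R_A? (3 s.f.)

0.818

R ∝ ρL/d² with ρ ∝ (1+αΔT), so R_B/R_A = (1 − 47.1/100) × (1 + 0.0039×140)
= 0.529 × 1.546 = 0.818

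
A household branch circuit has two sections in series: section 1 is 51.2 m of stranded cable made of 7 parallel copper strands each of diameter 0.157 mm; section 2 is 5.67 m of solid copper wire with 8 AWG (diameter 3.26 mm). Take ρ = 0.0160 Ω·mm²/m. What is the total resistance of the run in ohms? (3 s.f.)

6.06 Ω

ρ = 0.0160 Ω·mm²/m = 1.60×10^-8 Ω·m
Section 1: A_strand = π(7.8500e-05)² = 1.936e-08 m²; R₁ = ρL/(N·A_s) = (1.60×10^-8)(51.2)/(7×1.936e-08) = 6.045 Ω
Section 2: A = π(3.26/2 mm)² = π(1.6300e-03 m)² = 8.347e-06 m²
R₂ = (1.60×10^-8)(5.67)/(8.347e-06) = 0.01087 Ω
R = R₁ + R₂ = 6.06 Ω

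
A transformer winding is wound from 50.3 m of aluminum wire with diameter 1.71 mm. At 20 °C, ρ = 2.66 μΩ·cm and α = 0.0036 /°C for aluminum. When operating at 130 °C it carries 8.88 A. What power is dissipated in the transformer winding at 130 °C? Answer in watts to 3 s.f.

64.1 W

ρ = 2.66 μΩ·cm = 2.66×10^-8 Ω·m
A = π(d/2)² = π(8.5500e-04 m)² = 2.297e-06 m²
R₍20₎ = ρL/A = (2.66×10^-8)(50.3)/(2.297e-06) = 0.5826 Ω
R₍130₎ = R₍20₎(1 + αΔT) = 0.5826 × (1 + 0.0036×110) = 0.8133 Ω
P = I²R = (8.88)² × 0.8133 = 64.1 W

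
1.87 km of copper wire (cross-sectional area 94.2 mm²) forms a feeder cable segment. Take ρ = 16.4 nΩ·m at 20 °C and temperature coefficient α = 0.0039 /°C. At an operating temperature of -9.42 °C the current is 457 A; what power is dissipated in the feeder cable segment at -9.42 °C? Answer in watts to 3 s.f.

60200 W

ρ = 16.4 nΩ·m = 1.64×10^-8 Ω·m
A = 94.2 mm² = 9.420e-05 m²
R₍20₎ = ρL/A = (1.64×10^-8)(1870)/(9.420e-05) = 0.3256 Ω
R₍-9.42₎ = R₍20₎(1 + αΔT) = 0.3256 × (1 + 0.0039×-29.4) = 0.2882 Ω
P = I²R = (457)² × 0.2882 = 60200 W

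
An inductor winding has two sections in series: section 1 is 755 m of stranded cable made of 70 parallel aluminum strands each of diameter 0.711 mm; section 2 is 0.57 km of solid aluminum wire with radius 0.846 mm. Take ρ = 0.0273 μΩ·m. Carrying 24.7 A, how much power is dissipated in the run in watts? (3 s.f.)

4670 W

ρ = 0.0273 μΩ·m = 2.73×10^-8 Ω·m
Section 1: A_strand = π(3.5550e-04)² = 3.970e-07 m²; R₁ = ρL/(N·A_s) = (2.73×10^-8)(755)/(70×3.970e-07) = 0.7416 Ω
Section 2: A = πr² = π(8.4600e-04 m)² = 2.248e-06 m²
R₂ = (2.73×10^-8)(570)/(2.248e-06) = 6.921 Ω
R = R₁ + R₂ = 7.662 Ω
P = I²R = (24.7)² × 7.662 = 4670 W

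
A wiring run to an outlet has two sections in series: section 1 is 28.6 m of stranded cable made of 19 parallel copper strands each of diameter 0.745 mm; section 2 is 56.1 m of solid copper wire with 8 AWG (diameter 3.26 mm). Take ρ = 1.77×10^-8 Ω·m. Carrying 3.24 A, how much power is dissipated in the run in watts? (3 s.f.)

Section 1: A_strand = π(3.7250e-04)² = 4.359e-07 m²; R₁ = ρL/(N·A_s) = (1.77×10^-8)(28.6)/(19×4.359e-07) = 0.06112 Ω
Section 2: A = π(3.26/2 mm)² = π(1.6300e-03 m)² = 8.347e-06 m²
R₂ = (1.77×10^-8)(56.1)/(8.347e-06) = 0.119 Ω
R = R₁ + R₂ = 0.1801 Ω
P = I²R = (3.24)² × 0.1801 = 1.89 W

1.89 W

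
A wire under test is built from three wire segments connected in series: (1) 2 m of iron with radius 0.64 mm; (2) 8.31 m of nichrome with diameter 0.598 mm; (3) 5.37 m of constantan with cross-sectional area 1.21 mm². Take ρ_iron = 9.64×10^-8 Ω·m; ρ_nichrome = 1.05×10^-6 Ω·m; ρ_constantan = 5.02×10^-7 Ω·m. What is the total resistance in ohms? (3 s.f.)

33.4 Ω

Seg 1: A = πr² = π(6.4000e-04 m)² = 1.287e-06 m²
R_1 = (9.64×10^-8)(2)/(1.287e-06) = 0.1498 Ω
Seg 2: A = π(d/2)² = π(2.9900e-04 m)² = 2.809e-07 m²
R_2 = (1.05×10^-6)(8.31)/(2.809e-07) = 31.07 Ω
Seg 3: A = 1.21 mm² = 1.210e-06 m²
R_3 = (5.02×10^-7)(5.37)/(1.210e-06) = 2.228 Ω
R_total = R_1 + R_2 + R_3 = 33.4 Ω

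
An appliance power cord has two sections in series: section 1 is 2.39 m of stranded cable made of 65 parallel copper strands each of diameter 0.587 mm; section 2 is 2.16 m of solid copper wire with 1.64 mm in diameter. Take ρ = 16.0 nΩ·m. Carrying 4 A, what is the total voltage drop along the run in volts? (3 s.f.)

ρ = 16.0 nΩ·m = 1.60×10^-8 Ω·m
Section 1: A_strand = π(2.9350e-04)² = 2.706e-07 m²; R₁ = ρL/(N·A_s) = (1.60×10^-8)(2.39)/(65×2.706e-07) = 0.002174 Ω
Section 2: A = π(d/2)² = π(8.2000e-04 m)² = 2.112e-06 m²
R₂ = (1.60×10^-8)(2.16)/(2.112e-06) = 0.01636 Ω
R = R₁ + R₂ = 0.01853 Ω
V = IR = 4 × 0.01853 = 0.0741 V

0.0741 V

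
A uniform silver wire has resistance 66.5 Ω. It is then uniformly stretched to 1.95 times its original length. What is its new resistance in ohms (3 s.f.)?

253 Ω

Volume constant ⇒ A' = A/k with k = 1.95. R' = ρ(kL)/(A/k) = k²R.
R' = 3.802 × 66.5 = 253 Ω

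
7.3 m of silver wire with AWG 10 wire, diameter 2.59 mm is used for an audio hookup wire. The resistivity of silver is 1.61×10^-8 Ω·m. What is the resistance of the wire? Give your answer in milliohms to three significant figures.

22.3 mΩ

A = π(2.59/2 mm)² = π(1.2950e-03 m)² = 5.269e-06 m²
R = ρL/A = (1.61×10^-8)(7.3 m)/(5.269e-06 m²) = 22.3 mΩ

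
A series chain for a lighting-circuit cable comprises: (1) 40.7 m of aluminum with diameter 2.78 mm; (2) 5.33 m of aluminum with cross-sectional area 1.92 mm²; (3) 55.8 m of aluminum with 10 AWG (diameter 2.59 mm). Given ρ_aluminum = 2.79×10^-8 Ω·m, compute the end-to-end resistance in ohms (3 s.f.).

0.560 Ω

Seg 1: A = π(d/2)² = π(1.3900e-03 m)² = 6.070e-06 m²
R_1 = (2.79×10^-8)(40.7)/(6.070e-06) = 0.1871 Ω
Seg 2: A = 1.92 mm² = 1.920e-06 m²
R_2 = (2.79×10^-8)(5.33)/(1.920e-06) = 0.07745 Ω
Seg 3: A = π(2.59/2 mm)² = π(1.2950e-03 m)² = 5.269e-06 m²
R_3 = (2.79×10^-8)(55.8)/(5.269e-06) = 0.2955 Ω
R_total = R_1 + R_2 + R_3 = 0.560 Ω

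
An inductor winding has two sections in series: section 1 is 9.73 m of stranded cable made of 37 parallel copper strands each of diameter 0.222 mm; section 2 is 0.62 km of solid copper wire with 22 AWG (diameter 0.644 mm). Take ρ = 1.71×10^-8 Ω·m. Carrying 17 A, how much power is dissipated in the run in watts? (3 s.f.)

Section 1: A_strand = π(1.1100e-04)² = 3.871e-08 m²; R₁ = ρL/(N·A_s) = (1.71×10^-8)(9.73)/(37×3.871e-08) = 0.1162 Ω
Section 2: A = π(0.644/2 mm)² = π(3.2200e-04 m)² = 3.257e-07 m²
R₂ = (1.71×10^-8)(620)/(3.257e-07) = 32.55 Ω
R = R₁ + R₂ = 32.66 Ω
P = I²R = (17)² × 32.66 = 9440 W

9440 W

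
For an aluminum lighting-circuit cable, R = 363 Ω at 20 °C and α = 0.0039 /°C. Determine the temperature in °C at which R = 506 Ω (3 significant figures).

R = R₀(1 + α(T − T₀)) ⇒ T = T₀ + (R/R₀ − 1)/α
T = 20 + (506/363 − 1)/0.0039 = 20 + (0.3939)/0.0039 = 121 °C

121 °C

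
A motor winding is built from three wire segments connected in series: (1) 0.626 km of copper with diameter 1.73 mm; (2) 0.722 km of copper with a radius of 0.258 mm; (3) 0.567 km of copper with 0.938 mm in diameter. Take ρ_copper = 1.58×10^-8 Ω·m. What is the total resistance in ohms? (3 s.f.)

Seg 1: A = π(d/2)² = π(8.6500e-04 m)² = 2.351e-06 m²
R_1 = (1.58×10^-8)(626)/(2.351e-06) = 4.208 Ω
Seg 2: A = πr² = π(2.5800e-04 m)² = 2.091e-07 m²
R_2 = (1.58×10^-8)(722)/(2.091e-07) = 54.55 Ω
Seg 3: A = π(d/2)² = π(4.6900e-04 m)² = 6.910e-07 m²
R_3 = (1.58×10^-8)(567)/(6.910e-07) = 12.96 Ω
R_total = R_1 + R_2 + R_3 = 71.7 Ω

71.7 Ω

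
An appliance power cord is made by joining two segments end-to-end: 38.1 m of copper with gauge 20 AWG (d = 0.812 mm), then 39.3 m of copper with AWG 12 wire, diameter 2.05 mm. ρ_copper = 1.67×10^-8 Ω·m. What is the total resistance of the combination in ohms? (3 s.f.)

Segment 1: A = π(0.812/2 mm)² = π(4.0600e-04 m)² = 5.178e-07 m²
R₁ = ρL/A = (1.67×10^-8)(38.1)/(5.178e-07) = 1.229 Ω
Segment 2: A = π(2.05/2 mm)² = π(1.0250e-03 m)² = 3.301e-06 m²
R₂ = (1.67×10^-8)(39.3)/(3.301e-06) = 0.1988 Ω
R = R₁ + R₂ = 1.43 Ω

1.43 Ω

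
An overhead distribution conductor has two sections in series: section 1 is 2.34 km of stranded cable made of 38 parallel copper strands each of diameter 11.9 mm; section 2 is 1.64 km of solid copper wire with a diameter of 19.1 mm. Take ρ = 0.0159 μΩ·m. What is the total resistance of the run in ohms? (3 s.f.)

0.0998 Ω

ρ = 0.0159 μΩ·m = 1.59×10^-8 Ω·m
Section 1: A_strand = π(5.9500e-03)² = 1.112e-04 m²; R₁ = ρL/(N·A_s) = (1.59×10^-8)(2340)/(38×1.112e-04) = 0.008803 Ω
Section 2: A = π(d/2)² = π(9.5500e-03 m)² = 2.865e-04 m²
R₂ = (1.59×10^-8)(1640)/(2.865e-04) = 0.09101 Ω
R = R₁ + R₂ = 0.0998 Ω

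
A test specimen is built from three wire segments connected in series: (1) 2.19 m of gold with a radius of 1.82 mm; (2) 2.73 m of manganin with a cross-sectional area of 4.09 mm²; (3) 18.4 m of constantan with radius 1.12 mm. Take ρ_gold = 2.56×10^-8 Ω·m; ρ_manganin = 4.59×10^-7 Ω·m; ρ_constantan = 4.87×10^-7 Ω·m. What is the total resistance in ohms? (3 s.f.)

2.59 Ω

Seg 1: A = πr² = π(1.8200e-03 m)² = 1.041e-05 m²
R_1 = (2.56×10^-8)(2.19)/(1.041e-05) = 0.005388 Ω
Seg 2: A = 4.09 mm² = 4.090e-06 m²
R_2 = (4.59×10^-7)(2.73)/(4.090e-06) = 0.3064 Ω
Seg 3: A = πr² = π(1.1200e-03 m)² = 3.941e-06 m²
R_3 = (4.87×10^-7)(18.4)/(3.941e-06) = 2.274 Ω
R_total = R_1 + R_2 + R_3 = 2.59 Ω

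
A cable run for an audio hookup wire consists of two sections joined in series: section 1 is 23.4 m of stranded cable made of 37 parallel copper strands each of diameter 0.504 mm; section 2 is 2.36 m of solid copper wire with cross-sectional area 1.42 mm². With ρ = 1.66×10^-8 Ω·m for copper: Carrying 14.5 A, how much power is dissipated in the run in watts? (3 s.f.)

Section 1: A_strand = π(2.5200e-04)² = 1.995e-07 m²; R₁ = ρL/(N·A_s) = (1.66×10^-8)(23.4)/(37×1.995e-07) = 0.05262 Ω
Section 2: A = 1.42 mm² = 1.420e-06 m²
R₂ = (1.66×10^-8)(2.36)/(1.420e-06) = 0.02759 Ω
R = R₁ + R₂ = 0.08021 Ω
P = I²R = (14.5)² × 0.08021 = 16.9 W

16.9 W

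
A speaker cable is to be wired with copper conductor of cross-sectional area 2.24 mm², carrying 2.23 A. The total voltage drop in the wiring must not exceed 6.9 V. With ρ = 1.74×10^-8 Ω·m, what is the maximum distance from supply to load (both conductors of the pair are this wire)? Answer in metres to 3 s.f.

199 m

A = 2.24 mm² = 2.240e-06 m²
L_max = V_max·A/(2·ρI) = (6.9)(2.240e-06)/(2×1.74×10^-8×2.23) = 199 m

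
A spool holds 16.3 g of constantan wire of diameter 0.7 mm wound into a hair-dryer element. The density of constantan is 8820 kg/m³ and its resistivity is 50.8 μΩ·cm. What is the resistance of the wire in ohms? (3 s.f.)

ρ = 50.8 μΩ·cm = 5.08×10^-7 Ω·m
A = π(d/2)² = π(3.5000e-04 m)² = 3.8485e-07 m²
L = m/(density·A) = 0.0163/(8820×3.8485e-07) = 4.802 m
R = ρL/A = (5.08×10^-7)(4.802)/(3.8485e-07) = 6.34 Ω

6.34 Ω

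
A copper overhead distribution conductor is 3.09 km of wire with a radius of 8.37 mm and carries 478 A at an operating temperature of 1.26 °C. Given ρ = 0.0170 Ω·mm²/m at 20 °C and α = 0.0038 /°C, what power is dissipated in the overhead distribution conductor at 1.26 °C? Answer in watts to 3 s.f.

ρ = 0.0170 Ω·mm²/m = 1.70×10^-8 Ω·m
A = πr² = π(8.3700e-03 m)² = 2.201e-04 m²
R₍20₎ = ρL/A = (1.70×10^-8)(3090)/(2.201e-04) = 0.2387 Ω
R₍1.26₎ = R₍20₎(1 + αΔT) = 0.2387 × (1 + 0.0038×-18.7) = 0.2217 Ω
P = I²R = (478)² × 0.2217 = 50600 W

50600 W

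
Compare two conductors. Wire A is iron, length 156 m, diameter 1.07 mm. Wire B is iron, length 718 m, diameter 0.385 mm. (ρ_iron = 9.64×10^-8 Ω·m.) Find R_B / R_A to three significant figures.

R ∝ ρL/d², so R_B/R_A = (L_B/L_A) × (d_A/d_B)²
= (718/156) × (1.07/0.385)² = 35.6

35.6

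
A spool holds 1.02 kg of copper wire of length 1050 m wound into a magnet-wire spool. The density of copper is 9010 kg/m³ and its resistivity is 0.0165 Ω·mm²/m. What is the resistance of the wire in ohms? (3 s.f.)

161 Ω

ρ = 0.0165 Ω·mm²/m = 1.65×10^-8 Ω·m
A = m/(density·L) = 1.02/(9010×1050) = 1.0782e-07 m²
R = ρL/A = (1.65×10^-8)(1050)/(1.0782e-07) = 161 Ω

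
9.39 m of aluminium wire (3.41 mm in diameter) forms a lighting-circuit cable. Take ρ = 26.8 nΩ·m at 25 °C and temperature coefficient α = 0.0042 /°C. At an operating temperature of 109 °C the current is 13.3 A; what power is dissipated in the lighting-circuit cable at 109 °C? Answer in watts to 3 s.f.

ρ = 26.8 nΩ·m = 2.68×10^-8 Ω·m
A = π(d/2)² = π(1.7050e-03 m)² = 9.133e-06 m²
R₍25₎ = ρL/A = (2.68×10^-8)(9.39)/(9.133e-06) = 0.02756 Ω
R₍109₎ = R₍25₎(1 + αΔT) = 0.02756 × (1 + 0.0042×84) = 0.03728 Ω
P = I²R = (13.3)² × 0.03728 = 6.59 W

6.59 W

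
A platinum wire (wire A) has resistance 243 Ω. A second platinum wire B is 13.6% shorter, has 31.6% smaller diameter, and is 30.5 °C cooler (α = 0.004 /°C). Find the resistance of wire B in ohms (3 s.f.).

394 Ω

R ∝ ρL/d² with ρ ∝ (1+αΔT), so R_B/R_A = (1 − 13.6/100) × (1 − 31.6/100)⁻² × (1 − 0.004×30.5)
= 0.864 × 2.137 × 0.878 = 1.621
R_B = 1.621 × 243 = 394 Ω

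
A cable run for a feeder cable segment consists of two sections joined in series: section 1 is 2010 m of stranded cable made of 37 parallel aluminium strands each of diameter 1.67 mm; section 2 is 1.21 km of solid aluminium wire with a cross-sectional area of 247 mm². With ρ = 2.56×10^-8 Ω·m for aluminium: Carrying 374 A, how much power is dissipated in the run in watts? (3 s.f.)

1.06×10^5 W

Section 1: A_strand = π(8.3500e-04)² = 2.190e-06 m²; R₁ = ρL/(N·A_s) = (2.56×10^-8)(2010)/(37×2.190e-06) = 0.6349 Ω
Section 2: A = 247 mm² = 2.470e-04 m²
R₂ = (2.56×10^-8)(1210)/(2.470e-04) = 0.1254 Ω
R = R₁ + R₂ = 0.7603 Ω
P = I²R = (374)² × 0.7603 = 1.06×10^5 W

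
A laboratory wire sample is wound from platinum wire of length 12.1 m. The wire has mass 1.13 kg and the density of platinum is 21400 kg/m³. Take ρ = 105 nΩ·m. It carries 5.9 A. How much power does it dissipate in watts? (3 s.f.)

ρ = 105 nΩ·m = 1.05×10^-7 Ω·m
A = m/(density·L) = 1.13/(21400×12.1) = 4.3639e-06 m²
R = ρL/A = (1.05×10^-7)(12.1)/(4.3639e-06) = 0.2911 Ω
P = I²R = (5.9)² × 0.2911 = 10.1 W

10.1 W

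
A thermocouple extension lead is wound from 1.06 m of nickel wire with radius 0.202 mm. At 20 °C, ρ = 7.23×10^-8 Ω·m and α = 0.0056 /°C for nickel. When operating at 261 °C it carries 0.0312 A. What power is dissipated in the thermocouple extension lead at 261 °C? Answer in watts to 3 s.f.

0.00137 W

A = πr² = π(2.0200e-04 m)² = 1.282e-07 m²
R₍20₎ = ρL/A = (7.23×10^-8)(1.06)/(1.282e-07) = 0.5978 Ω
R₍261₎ = R₍20₎(1 + αΔT) = 0.5978 × (1 + 0.0056×241) = 1.405 Ω
P = I²R = (0.0312)² × 1.405 = 0.00137 W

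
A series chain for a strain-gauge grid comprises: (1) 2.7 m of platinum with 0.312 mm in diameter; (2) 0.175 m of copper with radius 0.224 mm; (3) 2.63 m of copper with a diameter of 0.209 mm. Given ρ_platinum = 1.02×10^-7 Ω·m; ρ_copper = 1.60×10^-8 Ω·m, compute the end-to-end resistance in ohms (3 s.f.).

4.85 Ω

Seg 1: A = π(d/2)² = π(1.5600e-04 m)² = 7.645e-08 m²
R_1 = (1.02×10^-7)(2.7)/(7.645e-08) = 3.602 Ω
Seg 2: A = πr² = π(2.2400e-04 m)² = 1.576e-07 m²
R_2 = (1.60×10^-8)(0.175)/(1.576e-07) = 0.01776 Ω
Seg 3: A = π(d/2)² = π(1.0450e-04 m)² = 3.431e-08 m²
R_3 = (1.60×10^-8)(2.63)/(3.431e-08) = 1.227 Ω
R_total = R_1 + R_2 + R_3 = 4.85 Ω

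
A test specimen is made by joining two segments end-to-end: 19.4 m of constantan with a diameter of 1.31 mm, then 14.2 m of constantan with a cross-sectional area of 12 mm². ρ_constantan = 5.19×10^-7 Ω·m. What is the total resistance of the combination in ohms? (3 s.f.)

8.08 Ω

Segment 1: A = π(d/2)² = π(6.5500e-04 m)² = 1.348e-06 m²
R₁ = ρL/A = (5.19×10^-7)(19.4)/(1.348e-06) = 7.47 Ω
Segment 2: A = 12 mm² = 1.200e-05 m²
R₂ = (5.19×10^-7)(14.2)/(1.200e-05) = 0.6141 Ω
R = R₁ + R₂ = 8.08 Ω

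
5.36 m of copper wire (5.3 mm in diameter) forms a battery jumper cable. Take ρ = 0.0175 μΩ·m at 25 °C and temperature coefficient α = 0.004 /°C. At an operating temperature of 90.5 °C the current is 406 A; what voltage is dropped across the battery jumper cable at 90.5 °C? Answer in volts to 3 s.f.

2.18 V

ρ = 0.0175 μΩ·m = 1.75×10^-8 Ω·m
A = π(d/2)² = π(2.6500e-03 m)² = 2.206e-05 m²
R₍25₎ = ρL/A = (1.75×10^-8)(5.36)/(2.206e-05) = 0.004252 Ω
R₍90.5₎ = R₍25₎(1 + αΔT) = 0.004252 × (1 + 0.004×65.5) = 0.005366 Ω
V = IR = 406 × 0.005366 = 2.18 V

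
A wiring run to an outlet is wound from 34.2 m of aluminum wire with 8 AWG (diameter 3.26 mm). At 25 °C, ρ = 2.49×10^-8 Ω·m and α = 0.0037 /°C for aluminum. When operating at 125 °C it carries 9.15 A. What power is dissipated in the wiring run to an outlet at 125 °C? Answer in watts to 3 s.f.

A = π(3.26/2 mm)² = π(1.6300e-03 m)² = 8.347e-06 m²
R₍25₎ = ρL/A = (2.49×10^-8)(34.2)/(8.347e-06) = 0.102 Ω
R₍125₎ = R₍25₎(1 + αΔT) = 0.102 × (1 + 0.0037×100) = 0.1398 Ω
P = I²R = (9.15)² × 0.1398 = 11.7 W

11.7 W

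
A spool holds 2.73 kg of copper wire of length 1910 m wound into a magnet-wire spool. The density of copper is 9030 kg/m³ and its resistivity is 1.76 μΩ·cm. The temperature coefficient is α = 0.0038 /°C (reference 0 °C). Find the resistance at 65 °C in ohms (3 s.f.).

ρ = 1.76 μΩ·cm = 1.76×10^-8 Ω·m
A = m/(density·L) = 2.73/(9030×1910) = 1.5829e-07 m²
R = ρL/A = (1.76×10^-8)(1910)/(1.5829e-07) = 212.4 Ω
R(65 °C) = 212.4 × (1 + 0.0038×65) = 265 Ω

265 Ω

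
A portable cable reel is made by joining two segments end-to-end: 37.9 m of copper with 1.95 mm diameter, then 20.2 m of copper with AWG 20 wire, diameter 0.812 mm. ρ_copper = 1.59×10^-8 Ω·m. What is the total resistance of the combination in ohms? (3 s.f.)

0.822 Ω

Segment 1: A = π(d/2)² = π(9.7500e-04 m)² = 2.986e-06 m²
R₁ = ρL/A = (1.59×10^-8)(37.9)/(2.986e-06) = 0.2018 Ω
Segment 2: A = π(0.812/2 mm)² = π(4.0600e-04 m)² = 5.178e-07 m²
R₂ = (1.59×10^-8)(20.2)/(5.178e-07) = 0.6202 Ω
R = R₁ + R₂ = 0.822 Ω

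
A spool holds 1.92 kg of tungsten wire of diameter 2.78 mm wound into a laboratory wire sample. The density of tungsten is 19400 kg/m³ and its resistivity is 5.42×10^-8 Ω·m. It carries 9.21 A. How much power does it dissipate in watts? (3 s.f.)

A = π(d/2)² = π(1.3900e-03 m)² = 6.0699e-06 m²
L = m/(density·A) = 1.92/(19400×6.0699e-06) = 16.3 m
R = ρL/A = (5.42×10^-8)(16.3)/(6.0699e-06) = 0.1456 Ω
P = I²R = (9.21)² × 0.1456 = 12.3 W

12.3 W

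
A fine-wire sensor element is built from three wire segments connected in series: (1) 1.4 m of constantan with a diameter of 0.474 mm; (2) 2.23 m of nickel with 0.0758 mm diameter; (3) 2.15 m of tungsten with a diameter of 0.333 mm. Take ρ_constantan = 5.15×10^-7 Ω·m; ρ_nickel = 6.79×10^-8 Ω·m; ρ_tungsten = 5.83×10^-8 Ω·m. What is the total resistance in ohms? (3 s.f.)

Seg 1: A = π(d/2)² = π(2.3700e-04 m)² = 1.765e-07 m²
R_1 = (5.15×10^-7)(1.4)/(1.765e-07) = 4.086 Ω
Seg 2: A = π(d/2)² = π(3.7900e-05 m)² = 4.513e-09 m²
R_2 = (6.79×10^-8)(2.23)/(4.513e-09) = 33.55 Ω
Seg 3: A = π(d/2)² = π(1.6650e-04 m)² = 8.709e-08 m²
R_3 = (5.83×10^-8)(2.15)/(8.709e-08) = 1.439 Ω
R_total = R_1 + R_2 + R_3 = 39.1 Ω

39.1 Ω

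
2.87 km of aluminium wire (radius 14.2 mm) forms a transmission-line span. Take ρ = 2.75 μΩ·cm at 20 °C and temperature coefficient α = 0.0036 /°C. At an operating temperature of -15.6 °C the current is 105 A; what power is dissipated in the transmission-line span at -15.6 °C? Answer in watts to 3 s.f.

1200 W

ρ = 2.75 μΩ·cm = 2.75×10^-8 Ω·m
A = πr² = π(1.4200e-02 m)² = 6.335e-04 m²
R₍20₎ = ρL/A = (2.75×10^-8)(2870)/(6.335e-04) = 0.1246 Ω
R₍-15.6₎ = R₍20₎(1 + αΔT) = 0.1246 × (1 + 0.0036×-35.6) = 0.1086 Ω
P = I²R = (105)² × 0.1086 = 1200 W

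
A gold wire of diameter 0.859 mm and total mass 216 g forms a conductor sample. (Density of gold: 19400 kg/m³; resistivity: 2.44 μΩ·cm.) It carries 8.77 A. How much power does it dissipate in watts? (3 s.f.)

ρ = 2.44 μΩ·cm = 2.44×10^-8 Ω·m
A = π(d/2)² = π(4.2950e-04 m)² = 5.7953e-07 m²
L = m/(density·A) = 0.216/(19400×5.7953e-07) = 19.21 m
R = ρL/A = (2.44×10^-8)(19.21)/(5.7953e-07) = 0.8089 Ω
P = I²R = (8.77)² × 0.8089 = 62.2 W

62.2 W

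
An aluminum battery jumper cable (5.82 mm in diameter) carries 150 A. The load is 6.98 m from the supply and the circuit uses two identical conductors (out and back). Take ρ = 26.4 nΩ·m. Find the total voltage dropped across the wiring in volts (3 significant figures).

ρ = 26.4 nΩ·m = 2.64×10^-8 Ω·m
A = π(d/2)² = π(2.9100e-03 m)² = 2.660e-05 m²
Total conductor length (both ways) L = 2 × 6.98 = 13.96 m
R = ρL/A = (2.64×10^-8)(13.96)/(2.660e-05) = 0.01385 Ω
V = IR = 150 × 0.01385 = 2.08 V

2.08 V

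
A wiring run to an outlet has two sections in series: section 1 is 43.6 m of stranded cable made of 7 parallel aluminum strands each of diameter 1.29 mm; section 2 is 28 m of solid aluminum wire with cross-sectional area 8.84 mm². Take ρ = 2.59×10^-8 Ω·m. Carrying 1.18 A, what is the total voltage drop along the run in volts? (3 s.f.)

0.242 V

Section 1: A_strand = π(6.4500e-04)² = 1.307e-06 m²; R₁ = ρL/(N·A_s) = (2.59×10^-8)(43.6)/(7×1.307e-06) = 0.1234 Ω
Section 2: A = 8.84 mm² = 8.840e-06 m²
R₂ = (2.59×10^-8)(28)/(8.840e-06) = 0.08204 Ω
R = R₁ + R₂ = 0.2055 Ω
V = IR = 1.18 × 0.2055 = 0.242 V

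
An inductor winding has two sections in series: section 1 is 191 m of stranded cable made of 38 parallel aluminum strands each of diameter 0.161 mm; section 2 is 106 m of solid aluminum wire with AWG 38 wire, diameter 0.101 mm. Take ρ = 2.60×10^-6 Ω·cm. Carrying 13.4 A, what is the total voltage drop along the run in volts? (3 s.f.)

4700 V

ρ = 2.60×10^-6 Ω·cm = 2.60×10^-8 Ω·m
Section 1: A_strand = π(8.0500e-05)² = 2.036e-08 m²; R₁ = ρL/(N·A_s) = (2.60×10^-8)(191)/(38×2.036e-08) = 6.419 Ω
Section 2: A = π(0.101/2 mm)² = π(5.0500e-05 m)² = 8.012e-09 m²
R₂ = (2.60×10^-8)(106)/(8.012e-09) = 344 Ω
R = R₁ + R₂ = 350.4 Ω
V = IR = 13.4 × 350.4 = 4700 V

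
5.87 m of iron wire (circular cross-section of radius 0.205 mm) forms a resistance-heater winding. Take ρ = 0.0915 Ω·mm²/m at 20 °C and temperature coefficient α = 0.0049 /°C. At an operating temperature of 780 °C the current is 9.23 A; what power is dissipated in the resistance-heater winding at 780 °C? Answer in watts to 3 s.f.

1640 W

ρ = 0.0915 Ω·mm²/m = 9.15×10^-8 Ω·m
A = πr² = π(2.0500e-04 m)² = 1.320e-07 m²
R₍20₎ = ρL/A = (9.15×10^-8)(5.87)/(1.320e-07) = 4.068 Ω
R₍780₎ = R₍20₎(1 + αΔT) = 4.068 × (1 + 0.0049×760) = 19.22 Ω
P = I²R = (9.23)² × 19.22 = 1640 W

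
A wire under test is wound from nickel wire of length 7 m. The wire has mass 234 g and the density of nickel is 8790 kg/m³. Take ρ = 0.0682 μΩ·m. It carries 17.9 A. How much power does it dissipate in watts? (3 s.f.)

ρ = 0.0682 μΩ·m = 6.82×10^-8 Ω·m
A = m/(density·L) = 0.234/(8790×7) = 3.8030e-06 m²
R = ρL/A = (6.82×10^-8)(7)/(3.8030e-06) = 0.1255 Ω
P = I²R = (17.9)² × 0.1255 = 40.2 W

40.2 W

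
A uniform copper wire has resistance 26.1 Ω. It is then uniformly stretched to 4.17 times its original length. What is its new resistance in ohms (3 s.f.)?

Volume constant ⇒ A' = A/k with k = 4.17. R' = ρ(kL)/(A/k) = k²R.
R' = 17.39 × 26.1 = 454 Ω

454 Ω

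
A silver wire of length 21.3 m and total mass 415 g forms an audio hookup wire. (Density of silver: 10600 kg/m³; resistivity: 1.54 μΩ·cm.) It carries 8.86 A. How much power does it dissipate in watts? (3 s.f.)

ρ = 1.54 μΩ·cm = 1.54×10^-8 Ω·m
A = m/(density·L) = 0.415/(10600×21.3) = 1.8381e-06 m²
R = ρL/A = (1.54×10^-8)(21.3)/(1.8381e-06) = 0.1785 Ω
P = I²R = (8.86)² × 0.1785 = 14.0 W

14.0 W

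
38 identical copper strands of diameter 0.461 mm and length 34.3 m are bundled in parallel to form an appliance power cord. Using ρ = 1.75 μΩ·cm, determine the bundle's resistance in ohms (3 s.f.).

ρ = 1.75 μΩ·cm = 1.75×10^-8 Ω·m
A_strand = π(2.3050e-04 m)² = 1.669e-07 m²
R_strand = ρL/A = (1.75×10^-8)(34.3)/(1.669e-07) = 3.596 Ω
R_total = R_strand/N = 3.596/38 = 0.0946 Ω

0.0946 Ω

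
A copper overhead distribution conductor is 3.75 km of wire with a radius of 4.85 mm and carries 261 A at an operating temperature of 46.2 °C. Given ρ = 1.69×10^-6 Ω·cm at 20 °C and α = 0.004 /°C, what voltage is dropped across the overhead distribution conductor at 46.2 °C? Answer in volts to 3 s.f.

ρ = 1.69×10^-6 Ω·cm = 1.69×10^-8 Ω·m
A = πr² = π(4.8500e-03 m)² = 7.390e-05 m²
R₍20₎ = ρL/A = (1.69×10^-8)(3750)/(7.390e-05) = 0.8576 Ω
R₍46.2₎ = R₍20₎(1 + αΔT) = 0.8576 × (1 + 0.004×26.2) = 0.9475 Ω
V = IR = 261 × 0.9475 = 247 V

247 V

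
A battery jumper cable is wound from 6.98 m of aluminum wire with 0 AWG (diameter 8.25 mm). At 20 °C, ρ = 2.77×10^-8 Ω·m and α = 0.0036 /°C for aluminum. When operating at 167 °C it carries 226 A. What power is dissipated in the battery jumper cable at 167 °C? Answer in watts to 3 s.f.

A = π(8.25/2 mm)² = π(4.1250e-03 m)² = 5.346e-05 m²
R₍20₎ = ρL/A = (2.77×10^-8)(6.98)/(5.346e-05) = 0.003617 Ω
R₍167₎ = R₍20₎(1 + αΔT) = 0.003617 × (1 + 0.0036×147) = 0.005531 Ω
P = I²R = (226)² × 0.005531 = 283 W

283 W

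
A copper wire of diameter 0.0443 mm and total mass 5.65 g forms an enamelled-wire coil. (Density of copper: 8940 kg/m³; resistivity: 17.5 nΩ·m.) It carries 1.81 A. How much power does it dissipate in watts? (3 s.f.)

ρ = 17.5 nΩ·m = 1.75×10^-8 Ω·m
A = π(d/2)² = π(2.2150e-05 m)² = 1.5413e-09 m²
L = m/(density·A) = 0.00565/(8940×1.5413e-09) = 410 m
R = ρL/A = (1.75×10^-8)(410)/(1.5413e-09) = 4655 Ω
P = I²R = (1.81)² × 4655 = 15300 W

15300 W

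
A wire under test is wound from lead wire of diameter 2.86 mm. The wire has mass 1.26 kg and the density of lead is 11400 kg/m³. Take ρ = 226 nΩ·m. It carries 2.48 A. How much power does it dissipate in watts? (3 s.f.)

3.72 W

ρ = 226 nΩ·m = 2.26×10^-7 Ω·m
A = π(d/2)² = π(1.4300e-03 m)² = 6.4242e-06 m²
L = m/(density·A) = 1.26/(11400×6.4242e-06) = 17.2 m
R = ρL/A = (2.26×10^-7)(17.2)/(6.4242e-06) = 0.6052 Ω
P = I²R = (2.48)² × 0.6052 = 3.72 W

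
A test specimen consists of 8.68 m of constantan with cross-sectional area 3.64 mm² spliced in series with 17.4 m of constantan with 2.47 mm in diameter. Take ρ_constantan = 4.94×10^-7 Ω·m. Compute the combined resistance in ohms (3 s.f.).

2.97 Ω

Segment 1: A = 3.64 mm² = 3.640e-06 m²
R₁ = ρL/A = (4.94×10^-7)(8.68)/(3.640e-06) = 1.178 Ω
Segment 2: A = π(d/2)² = π(1.2350e-03 m)² = 4.792e-06 m²
R₂ = (4.94×10^-7)(17.4)/(4.792e-06) = 1.794 Ω
R = R₁ + R₂ = 2.97 Ω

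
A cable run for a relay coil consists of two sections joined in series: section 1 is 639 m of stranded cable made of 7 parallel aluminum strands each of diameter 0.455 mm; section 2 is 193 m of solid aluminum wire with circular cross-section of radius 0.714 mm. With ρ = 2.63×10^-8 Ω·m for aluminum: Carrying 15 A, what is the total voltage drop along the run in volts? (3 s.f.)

269 V

Section 1: A_strand = π(2.2750e-04)² = 1.626e-07 m²; R₁ = ρL/(N·A_s) = (2.63×10^-8)(639)/(7×1.626e-07) = 14.77 Ω
Section 2: A = πr² = π(7.1400e-04 m)² = 1.602e-06 m²
R₂ = (2.63×10^-8)(193)/(1.602e-06) = 3.169 Ω
R = R₁ + R₂ = 17.93 Ω
V = IR = 15 × 17.93 = 269 V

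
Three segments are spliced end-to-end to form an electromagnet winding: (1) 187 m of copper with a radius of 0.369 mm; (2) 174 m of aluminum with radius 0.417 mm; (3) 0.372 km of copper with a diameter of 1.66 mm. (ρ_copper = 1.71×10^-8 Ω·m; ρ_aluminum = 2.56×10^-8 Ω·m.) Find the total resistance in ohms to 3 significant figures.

Seg 1: A = πr² = π(3.6900e-04 m)² = 4.278e-07 m²
R_1 = (1.71×10^-8)(187)/(4.278e-07) = 7.475 Ω
Seg 2: A = πr² = π(4.1700e-04 m)² = 5.463e-07 m²
R_2 = (2.56×10^-8)(174)/(5.463e-07) = 8.154 Ω
Seg 3: A = π(d/2)² = π(8.3000e-04 m)² = 2.164e-06 m²
R_3 = (1.71×10^-8)(372)/(2.164e-06) = 2.939 Ω
R_total = R_1 + R_2 + R_3 = 18.6 Ω

18.6 Ω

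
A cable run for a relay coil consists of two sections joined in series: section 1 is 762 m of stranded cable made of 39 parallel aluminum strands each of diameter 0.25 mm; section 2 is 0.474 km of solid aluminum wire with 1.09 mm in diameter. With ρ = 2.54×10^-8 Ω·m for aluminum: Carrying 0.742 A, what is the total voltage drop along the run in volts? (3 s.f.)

17.1 V

Section 1: A_strand = π(1.2500e-04)² = 4.909e-08 m²; R₁ = ρL/(N·A_s) = (2.54×10^-8)(762)/(39×4.909e-08) = 10.11 Ω
Section 2: A = π(d/2)² = π(5.4500e-04 m)² = 9.331e-07 m²
R₂ = (2.54×10^-8)(474)/(9.331e-07) = 12.9 Ω
R = R₁ + R₂ = 23.01 Ω
V = IR = 0.742 × 23.01 = 17.1 V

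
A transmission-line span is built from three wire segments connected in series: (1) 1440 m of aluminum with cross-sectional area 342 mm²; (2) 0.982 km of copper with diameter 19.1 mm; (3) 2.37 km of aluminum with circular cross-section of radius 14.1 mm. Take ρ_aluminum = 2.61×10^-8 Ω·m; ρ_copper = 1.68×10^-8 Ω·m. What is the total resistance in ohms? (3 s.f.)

0.267 Ω

Seg 1: A = 342 mm² = 3.420e-04 m²
R_1 = (2.61×10^-8)(1440)/(3.420e-04) = 0.1099 Ω
Seg 2: A = π(d/2)² = π(9.5500e-03 m)² = 2.865e-04 m²
R_2 = (1.68×10^-8)(982)/(2.865e-04) = 0.05758 Ω
Seg 3: A = πr² = π(1.4100e-02 m)² = 6.246e-04 m²
R_3 = (2.61×10^-8)(2370)/(6.246e-04) = 0.09904 Ω
R_total = R_1 + R_2 + R_3 = 0.267 Ω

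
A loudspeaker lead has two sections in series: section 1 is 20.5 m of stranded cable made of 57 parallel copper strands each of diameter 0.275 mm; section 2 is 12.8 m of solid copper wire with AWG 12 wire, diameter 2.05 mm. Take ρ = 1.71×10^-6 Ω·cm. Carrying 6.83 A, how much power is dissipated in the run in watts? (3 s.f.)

7.92 W

ρ = 1.71×10^-6 Ω·cm = 1.71×10^-8 Ω·m
Section 1: A_strand = π(1.3750e-04)² = 5.940e-08 m²; R₁ = ρL/(N·A_s) = (1.71×10^-8)(20.5)/(57×5.940e-08) = 0.1035 Ω
Section 2: A = π(2.05/2 mm)² = π(1.0250e-03 m)² = 3.301e-06 m²
R₂ = (1.71×10^-8)(12.8)/(3.301e-06) = 0.06631 Ω
R = R₁ + R₂ = 0.1699 Ω
P = I²R = (6.83)² × 0.1699 = 7.92 W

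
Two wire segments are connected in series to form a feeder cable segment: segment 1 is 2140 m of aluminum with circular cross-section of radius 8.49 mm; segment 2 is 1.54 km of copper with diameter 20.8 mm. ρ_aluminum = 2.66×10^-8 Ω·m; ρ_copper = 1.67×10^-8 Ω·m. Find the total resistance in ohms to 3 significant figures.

0.327 Ω

Segment 1: A = πr² = π(8.4900e-03 m)² = 2.264e-04 m²
R₁ = ρL/A = (2.66×10^-8)(2140)/(2.264e-04) = 0.2514 Ω
Segment 2: A = π(d/2)² = π(1.0400e-02 m)² = 3.398e-04 m²
R₂ = (1.67×10^-8)(1540)/(3.398e-04) = 0.07569 Ω
R = R₁ + R₂ = 0.327 Ω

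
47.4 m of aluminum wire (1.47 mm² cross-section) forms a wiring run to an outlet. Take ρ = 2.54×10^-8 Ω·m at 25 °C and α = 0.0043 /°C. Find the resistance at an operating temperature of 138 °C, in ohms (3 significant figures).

A = 1.47 mm² = 1.470e-06 m²
R₍25°C₎ = ρL/A = (2.54×10^-8)(47.4)/(1.470e-06) = 0.819 Ω
R = R₀(1 + αΔT) = 0.819(1 + 0.0043×113) = 1.22 Ω

1.22 Ω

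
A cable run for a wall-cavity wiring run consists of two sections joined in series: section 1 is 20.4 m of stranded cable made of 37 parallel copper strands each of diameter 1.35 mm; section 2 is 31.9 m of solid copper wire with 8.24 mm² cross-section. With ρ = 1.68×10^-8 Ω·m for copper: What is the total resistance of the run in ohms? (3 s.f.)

Section 1: A_strand = π(6.7500e-04)² = 1.431e-06 m²; R₁ = ρL/(N·A_s) = (1.68×10^-8)(20.4)/(37×1.431e-06) = 0.006471 Ω
Section 2: A = 8.24 mm² = 8.240e-06 m²
R₂ = (1.68×10^-8)(31.9)/(8.240e-06) = 0.06504 Ω
R = R₁ + R₂ = 0.0715 Ω

0.0715 Ω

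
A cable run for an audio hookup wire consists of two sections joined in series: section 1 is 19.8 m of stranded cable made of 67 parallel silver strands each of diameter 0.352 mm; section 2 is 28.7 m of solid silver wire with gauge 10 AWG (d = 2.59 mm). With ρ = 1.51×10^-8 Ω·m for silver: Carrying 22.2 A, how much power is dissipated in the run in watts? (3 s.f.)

63.1 W

Section 1: A_strand = π(1.7600e-04)² = 9.731e-08 m²; R₁ = ρL/(N·A_s) = (1.51×10^-8)(19.8)/(67×9.731e-08) = 0.04586 Ω
Section 2: A = π(2.59/2 mm)² = π(1.2950e-03 m)² = 5.269e-06 m²
R₂ = (1.51×10^-8)(28.7)/(5.269e-06) = 0.08226 Ω
R = R₁ + R₂ = 0.1281 Ω
P = I²R = (22.2)² × 0.1281 = 63.1 W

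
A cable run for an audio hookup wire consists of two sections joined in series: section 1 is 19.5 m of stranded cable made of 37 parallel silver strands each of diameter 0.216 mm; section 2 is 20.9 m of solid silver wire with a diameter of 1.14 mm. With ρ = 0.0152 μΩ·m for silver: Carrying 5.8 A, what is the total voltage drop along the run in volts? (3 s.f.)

3.07 V

ρ = 0.0152 μΩ·m = 1.52×10^-8 Ω·m
Section 1: A_strand = π(1.0800e-04)² = 3.664e-08 m²; R₁ = ρL/(N·A_s) = (1.52×10^-8)(19.5)/(37×3.664e-08) = 0.2186 Ω
Section 2: A = π(d/2)² = π(5.7000e-04 m)² = 1.021e-06 m²
R₂ = (1.52×10^-8)(20.9)/(1.021e-06) = 0.3112 Ω
R = R₁ + R₂ = 0.5299 Ω
V = IR = 5.8 × 0.5299 = 3.07 V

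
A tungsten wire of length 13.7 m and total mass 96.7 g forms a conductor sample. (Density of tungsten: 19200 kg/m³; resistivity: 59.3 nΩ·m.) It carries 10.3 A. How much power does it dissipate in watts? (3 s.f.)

234 W

ρ = 59.3 nΩ·m = 5.93×10^-8 Ω·m
A = m/(density·L) = 0.0967/(19200×13.7) = 3.6762e-07 m²
R = ρL/A = (5.93×10^-8)(13.7)/(3.6762e-07) = 2.21 Ω
P = I²R = (10.3)² × 2.21 = 234 W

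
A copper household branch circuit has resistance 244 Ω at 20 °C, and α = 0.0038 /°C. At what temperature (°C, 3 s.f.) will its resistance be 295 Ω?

R = R₀(1 + α(T − T₀)) ⇒ T = T₀ + (R/R₀ − 1)/α
T = 20 + (295/244 − 1)/0.0038 = 20 + (0.209)/0.0038 = 75.0 °C

75.0 °C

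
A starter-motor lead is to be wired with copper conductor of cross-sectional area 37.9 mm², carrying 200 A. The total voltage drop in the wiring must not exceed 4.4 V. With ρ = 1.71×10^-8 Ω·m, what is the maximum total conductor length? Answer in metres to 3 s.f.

48.8 m

A = 37.9 mm² = 3.790e-05 m²
L_max = V_max·A/(1·ρI) = (4.4)(3.790e-05)/(1.71×10^-8×200) = 48.8 m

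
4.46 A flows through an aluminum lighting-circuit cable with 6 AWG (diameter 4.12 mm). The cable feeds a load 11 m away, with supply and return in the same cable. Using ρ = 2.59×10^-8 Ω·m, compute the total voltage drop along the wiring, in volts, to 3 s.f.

A = π(4.12/2 mm)² = π(2.0600e-03 m)² = 1.333e-05 m²
Total conductor length (both ways) L = 2 × 11 = 22 m
R = ρL/A = (2.59×10^-8)(22)/(1.333e-05) = 0.04274 Ω
V = IR = 4.46 × 0.04274 = 0.191 V

0.191 V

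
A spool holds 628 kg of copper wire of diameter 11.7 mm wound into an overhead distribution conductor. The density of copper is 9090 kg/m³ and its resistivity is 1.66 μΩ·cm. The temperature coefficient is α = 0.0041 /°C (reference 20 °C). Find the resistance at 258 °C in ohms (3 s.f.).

ρ = 1.66 μΩ·cm = 1.66×10^-8 Ω·m
A = π(d/2)² = π(5.8500e-03 m)² = 1.0751e-04 m²
L = m/(density·A) = 628/(9090×1.0751e-04) = 642.6 m
R = ρL/A = (1.66×10^-8)(642.6)/(1.0751e-04) = 0.09922 Ω
R(258 °C) = 0.09922 × (1 + 0.0041×238) = 0.196 Ω

0.196 Ω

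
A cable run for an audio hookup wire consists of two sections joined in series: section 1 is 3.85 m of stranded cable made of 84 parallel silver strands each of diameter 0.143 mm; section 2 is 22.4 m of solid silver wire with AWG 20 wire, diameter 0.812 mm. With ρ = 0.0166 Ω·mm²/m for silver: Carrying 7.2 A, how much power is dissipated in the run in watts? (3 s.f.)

ρ = 0.0166 Ω·mm²/m = 1.66×10^-8 Ω·m
Section 1: A_strand = π(7.1500e-05)² = 1.606e-08 m²; R₁ = ρL/(N·A_s) = (1.66×10^-8)(3.85)/(84×1.606e-08) = 0.04737 Ω
Section 2: A = π(0.812/2 mm)² = π(4.0600e-04 m)² = 5.178e-07 m²
R₂ = (1.66×10^-8)(22.4)/(5.178e-07) = 0.718 Ω
R = R₁ + R₂ = 0.7654 Ω
P = I²R = (7.2)² × 0.7654 = 39.7 W

39.7 W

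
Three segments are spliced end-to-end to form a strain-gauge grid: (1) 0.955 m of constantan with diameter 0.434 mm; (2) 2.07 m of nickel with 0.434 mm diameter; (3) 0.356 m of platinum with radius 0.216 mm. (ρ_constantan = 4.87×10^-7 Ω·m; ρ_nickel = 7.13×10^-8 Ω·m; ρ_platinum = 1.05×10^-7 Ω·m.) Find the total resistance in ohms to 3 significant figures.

4.40 Ω

Seg 1: A = π(d/2)² = π(2.1700e-04 m)² = 1.479e-07 m²
R_1 = (4.87×10^-7)(0.955)/(1.479e-07) = 3.144 Ω
Seg 2: A = π(d/2)² = π(2.1700e-04 m)² = 1.479e-07 m²
R_2 = (7.13×10^-8)(2.07)/(1.479e-07) = 0.9977 Ω
Seg 3: A = πr² = π(2.1600e-04 m)² = 1.466e-07 m²
R_3 = (1.05×10^-7)(0.356)/(1.466e-07) = 0.255 Ω
R_total = R_1 + R_2 + R_3 = 4.40 Ω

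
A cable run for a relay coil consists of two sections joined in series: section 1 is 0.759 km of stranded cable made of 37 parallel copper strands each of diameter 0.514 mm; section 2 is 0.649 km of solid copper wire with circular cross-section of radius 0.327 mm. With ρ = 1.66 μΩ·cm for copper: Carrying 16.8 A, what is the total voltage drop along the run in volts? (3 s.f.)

566 V

ρ = 1.66 μΩ·cm = 1.66×10^-8 Ω·m
Section 1: A_strand = π(2.5700e-04)² = 2.075e-07 m²; R₁ = ρL/(N·A_s) = (1.66×10^-8)(759)/(37×2.075e-07) = 1.641 Ω
Section 2: A = πr² = π(3.2700e-04 m)² = 3.359e-07 m²
R₂ = (1.66×10^-8)(649)/(3.359e-07) = 32.07 Ω
R = R₁ + R₂ = 33.71 Ω
V = IR = 16.8 × 33.71 = 566 V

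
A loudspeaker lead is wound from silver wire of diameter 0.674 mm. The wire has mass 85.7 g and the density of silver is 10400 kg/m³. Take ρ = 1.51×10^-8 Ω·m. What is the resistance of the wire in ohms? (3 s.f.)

0.977 Ω

A = π(d/2)² = π(3.3700e-04 m)² = 3.5679e-07 m²
L = m/(density·A) = 0.0857/(10400×3.5679e-07) = 23.1 m
R = ρL/A = (1.51×10^-8)(23.1)/(3.5679e-07) = 0.977 Ω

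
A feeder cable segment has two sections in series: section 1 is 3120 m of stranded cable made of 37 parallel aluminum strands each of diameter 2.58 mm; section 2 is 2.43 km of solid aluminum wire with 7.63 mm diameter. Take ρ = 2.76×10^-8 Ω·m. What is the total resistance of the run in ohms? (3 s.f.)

Section 1: A_strand = π(1.2900e-03)² = 5.228e-06 m²; R₁ = ρL/(N·A_s) = (2.76×10^-8)(3120)/(37×5.228e-06) = 0.4452 Ω
Section 2: A = π(d/2)² = π(3.8150e-03 m)² = 4.572e-05 m²
R₂ = (2.76×10^-8)(2430)/(4.572e-05) = 1.467 Ω
R = R₁ + R₂ = 1.91 Ω

1.91 Ω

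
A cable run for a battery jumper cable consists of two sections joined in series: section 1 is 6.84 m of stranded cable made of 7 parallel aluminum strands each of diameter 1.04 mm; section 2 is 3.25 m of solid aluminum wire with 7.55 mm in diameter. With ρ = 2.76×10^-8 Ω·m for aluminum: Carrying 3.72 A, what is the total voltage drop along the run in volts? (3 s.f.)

0.126 V

Section 1: A_strand = π(5.2000e-04)² = 8.495e-07 m²; R₁ = ρL/(N·A_s) = (2.76×10^-8)(6.84)/(7×8.495e-07) = 0.03175 Ω
Section 2: A = π(d/2)² = π(3.7750e-03 m)² = 4.477e-05 m²
R₂ = (2.76×10^-8)(3.25)/(4.477e-05) = 0.002004 Ω
R = R₁ + R₂ = 0.03375 Ω
V = IR = 3.72 × 0.03375 = 0.126 V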